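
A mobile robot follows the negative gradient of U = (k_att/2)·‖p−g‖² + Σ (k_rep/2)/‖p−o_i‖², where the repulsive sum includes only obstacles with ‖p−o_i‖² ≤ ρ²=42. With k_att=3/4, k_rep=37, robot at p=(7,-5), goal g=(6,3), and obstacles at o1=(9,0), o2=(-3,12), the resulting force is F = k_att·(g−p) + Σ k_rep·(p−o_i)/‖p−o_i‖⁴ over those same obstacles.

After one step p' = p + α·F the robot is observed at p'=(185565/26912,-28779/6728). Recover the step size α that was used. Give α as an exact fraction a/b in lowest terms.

F_att = 3/4·(g−p) = 3/4·(-1,8) = (-0.7500,6.0000)
o1: d²=29 ≤ ρ²=42; F_rep = 37·(-2,-5)/29² = (-0.0880,-0.2200)
o2: d²=389 > ρ²=42 → inactive
F = F_att + ΣF_rep = (-0.8380,5.7800)
Δp = p'−p = (-0.1047,0.7225); α = Δx/Fx = (-2819/26912) / (-2819/3364) = 1/8
check: Δy/Fy = (4861/6728) / (4861/841) = 1/8 ✓

α = 1/8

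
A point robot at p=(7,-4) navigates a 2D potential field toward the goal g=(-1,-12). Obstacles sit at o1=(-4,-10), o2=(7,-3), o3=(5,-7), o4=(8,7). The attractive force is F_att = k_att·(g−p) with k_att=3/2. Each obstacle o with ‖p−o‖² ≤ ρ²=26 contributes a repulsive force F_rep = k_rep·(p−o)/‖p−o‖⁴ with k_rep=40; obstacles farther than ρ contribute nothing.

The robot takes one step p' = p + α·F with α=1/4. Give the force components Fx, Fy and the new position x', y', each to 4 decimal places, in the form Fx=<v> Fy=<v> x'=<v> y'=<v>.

F_att = 3/2·(g−p) = 3/2·(-8,-8) = (-12.0000,-12.0000)
o1: d²=157 > ρ²=26 → inactive
o2: d²=1 ≤ ρ²=26; F_rep = 40·(0,-1)/1² = (0.0000,-40.0000)
o3: d²=13 ≤ ρ²=26; F_rep = 40·(2,3)/13² = (0.4734,0.7101)
o4: d²=122 > ρ²=26 → inactive
F = F_att + ΣF_rep = (-11.5266,-51.2899)
p' = p + 1/4·F = (4.1183,-16.8225)

Fx=-11.5266 Fy=-51.2899 x'=4.1183 y'=-16.8225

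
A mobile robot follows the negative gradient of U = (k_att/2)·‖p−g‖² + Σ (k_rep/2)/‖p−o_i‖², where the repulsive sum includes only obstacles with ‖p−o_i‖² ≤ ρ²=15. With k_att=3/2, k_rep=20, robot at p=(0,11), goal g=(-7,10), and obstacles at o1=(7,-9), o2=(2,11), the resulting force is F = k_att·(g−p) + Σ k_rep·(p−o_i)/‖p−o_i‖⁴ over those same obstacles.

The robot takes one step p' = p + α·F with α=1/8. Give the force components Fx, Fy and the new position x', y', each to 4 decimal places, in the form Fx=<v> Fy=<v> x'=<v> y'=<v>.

F_att = 3/2·(g−p) = 3/2·(-7,-1) = (-10.5000,-1.5000)
o1: d²=449 > ρ²=15 → inactive
o2: d²=4 ≤ ρ²=15; F_rep = 20·(-2,0)/4² = (-2.5000,0.0000)
F = F_att + ΣF_rep = (-13.0000,-1.5000)
p' = p + 1/8·F = (-1.6250,10.8125)

Fx=-13.0000 Fy=-1.5000 x'=-1.6250 y'=10.8125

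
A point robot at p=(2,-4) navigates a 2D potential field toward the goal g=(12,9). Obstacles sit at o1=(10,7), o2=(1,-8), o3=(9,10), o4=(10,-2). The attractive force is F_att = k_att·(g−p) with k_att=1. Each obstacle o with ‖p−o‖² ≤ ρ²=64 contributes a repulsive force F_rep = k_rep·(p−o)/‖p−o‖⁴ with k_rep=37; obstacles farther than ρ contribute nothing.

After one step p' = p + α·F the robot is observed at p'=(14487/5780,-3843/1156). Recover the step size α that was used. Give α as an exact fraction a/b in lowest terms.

F_att = 1·(g−p) = 1·(10,13) = (10.0000,13.0000)
o1: d²=185 > ρ²=64 → inactive
o2: d²=17 ≤ ρ²=64; F_rep = 37·(1,4)/17² = (0.1280,0.5121)
o3: d²=245 > ρ²=64 → inactive
o4: d²=68 > ρ²=64 → inactive
F = F_att + ΣF_rep = (10.1280,13.5121)
Δp = p'−p = (0.5064,0.6756); α = Δx/Fx = (2927/5780) / (2927/289) = 1/20
check: Δy/Fy = (781/1156) / (3905/289) = 1/20 ✓

α = 1/20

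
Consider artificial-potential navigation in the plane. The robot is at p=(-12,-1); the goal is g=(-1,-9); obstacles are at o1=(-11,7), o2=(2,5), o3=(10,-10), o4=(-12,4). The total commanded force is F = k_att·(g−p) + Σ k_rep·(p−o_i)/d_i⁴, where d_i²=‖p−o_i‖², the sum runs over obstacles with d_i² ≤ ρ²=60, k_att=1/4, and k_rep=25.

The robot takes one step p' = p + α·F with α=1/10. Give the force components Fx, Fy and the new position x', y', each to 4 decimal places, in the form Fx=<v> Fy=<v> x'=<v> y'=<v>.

Fx=2.7500 Fy=-2.2000 x'=-11.7250 y'=-1.2200

F_att = 1/4·(g−p) = 1/4·(11,-8) = (2.7500,-2.0000)
o1: d²=65 > ρ²=60 → inactive
o2: d²=232 > ρ²=60 → inactive
o3: d²=565 > ρ²=60 → inactive
o4: d²=25 ≤ ρ²=60; F_rep = 25·(0,-5)/25² = (0.0000,-0.2000)
F = F_att + ΣF_rep = (2.7500,-2.2000)
p' = p + 1/10·F = (-11.7250,-1.2200)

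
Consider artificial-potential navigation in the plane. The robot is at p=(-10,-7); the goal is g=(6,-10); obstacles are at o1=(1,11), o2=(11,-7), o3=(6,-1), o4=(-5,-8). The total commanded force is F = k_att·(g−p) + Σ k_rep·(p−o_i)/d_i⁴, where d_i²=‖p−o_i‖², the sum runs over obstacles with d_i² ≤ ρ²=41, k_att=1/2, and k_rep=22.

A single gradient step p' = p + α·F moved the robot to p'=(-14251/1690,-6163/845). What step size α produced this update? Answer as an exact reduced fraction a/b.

F_att = 1/2·(g−p) = 1/2·(16,-3) = (8.0000,-1.5000)
o1: d²=445 > ρ²=41 → inactive
o2: d²=441 > ρ²=41 → inactive
o3: d²=292 > ρ²=41 → inactive
o4: d²=26 ≤ ρ²=41; F_rep = 22·(-5,1)/26² = (-0.1627,0.0325)
F = F_att + ΣF_rep = (7.8373,-1.4675)
Δp = p'−p = (1.5675,-0.2935); α = Δx/Fx = (2649/1690) / (2649/338) = 1/5
check: Δy/Fy = (-248/845) / (-248/169) = 1/5 ✓

α = 1/5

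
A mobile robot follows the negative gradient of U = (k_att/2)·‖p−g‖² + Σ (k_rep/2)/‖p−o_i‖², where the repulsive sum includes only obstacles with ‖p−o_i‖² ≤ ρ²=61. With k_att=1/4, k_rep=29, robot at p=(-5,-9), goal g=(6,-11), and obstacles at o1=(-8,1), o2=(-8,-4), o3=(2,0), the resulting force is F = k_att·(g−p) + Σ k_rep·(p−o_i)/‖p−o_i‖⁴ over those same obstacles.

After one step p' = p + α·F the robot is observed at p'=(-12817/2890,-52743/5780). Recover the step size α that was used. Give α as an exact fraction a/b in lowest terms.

α = 1/5

F_att = 1/4·(g−p) = 1/4·(11,-2) = (2.7500,-0.5000)
o1: d²=109 > ρ²=61 → inactive
o2: d²=34 ≤ ρ²=61; F_rep = 29·(3,-5)/34² = (0.0753,-0.1254)
o3: d²=130 > ρ²=61 → inactive
F = F_att + ΣF_rep = (2.8253,-0.6254)
Δp = p'−p = (0.5651,-0.1251); α = Δx/Fx = (1633/2890) / (1633/578) = 1/5
check: Δy/Fy = (-723/5780) / (-723/1156) = 1/5 ✓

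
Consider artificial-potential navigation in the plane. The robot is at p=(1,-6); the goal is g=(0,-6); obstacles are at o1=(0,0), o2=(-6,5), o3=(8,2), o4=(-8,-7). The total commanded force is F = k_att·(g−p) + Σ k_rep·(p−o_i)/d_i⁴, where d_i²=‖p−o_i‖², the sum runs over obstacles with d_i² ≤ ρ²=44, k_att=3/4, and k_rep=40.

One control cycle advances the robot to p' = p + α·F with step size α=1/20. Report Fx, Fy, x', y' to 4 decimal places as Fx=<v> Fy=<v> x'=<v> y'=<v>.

Fx=-0.7208 Fy=-0.1753 x'=0.9640 y'=-6.0088

F_att = 3/4·(g−p) = 3/4·(-1,0) = (-0.7500,0.0000)
o1: d²=37 ≤ ρ²=44; F_rep = 40·(1,-6)/37² = (0.0292,-0.1753)
o2: d²=170 > ρ²=44 → inactive
o3: d²=113 > ρ²=44 → inactive
o4: d²=82 > ρ²=44 → inactive
F = F_att + ΣF_rep = (-0.7208,-0.1753)
p' = p + 1/20·F = (0.9640,-6.0088)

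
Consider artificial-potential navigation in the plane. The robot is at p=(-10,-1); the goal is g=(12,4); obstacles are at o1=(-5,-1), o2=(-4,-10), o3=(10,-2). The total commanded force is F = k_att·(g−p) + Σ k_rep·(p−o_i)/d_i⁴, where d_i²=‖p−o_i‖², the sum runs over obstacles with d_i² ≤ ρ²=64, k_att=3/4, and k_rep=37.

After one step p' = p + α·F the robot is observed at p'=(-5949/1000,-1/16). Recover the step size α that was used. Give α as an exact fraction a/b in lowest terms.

F_att = 3/4·(g−p) = 3/4·(22,5) = (16.5000,3.7500)
o1: d²=25 ≤ ρ²=64; F_rep = 37·(-5,0)/25² = (-0.2960,0.0000)
o2: d²=117 > ρ²=64 → inactive
o3: d²=401 > ρ²=64 → inactive
F = F_att + ΣF_rep = (16.2040,3.7500)
Δp = p'−p = (4.0510,0.9375); α = Δx/Fx = (4051/1000) / (4051/250) = 1/4
check: Δy/Fy = (15/16) / (15/4) = 1/4 ✓

α = 1/4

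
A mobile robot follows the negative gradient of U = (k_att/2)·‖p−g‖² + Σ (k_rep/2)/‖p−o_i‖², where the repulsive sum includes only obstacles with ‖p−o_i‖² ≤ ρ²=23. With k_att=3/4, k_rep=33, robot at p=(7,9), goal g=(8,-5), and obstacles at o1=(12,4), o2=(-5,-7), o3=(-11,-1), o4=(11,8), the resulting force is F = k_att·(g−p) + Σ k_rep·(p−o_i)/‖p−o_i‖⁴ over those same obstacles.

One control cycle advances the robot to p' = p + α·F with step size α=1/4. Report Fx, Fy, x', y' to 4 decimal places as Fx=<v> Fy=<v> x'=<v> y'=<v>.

F_att = 3/4·(g−p) = 3/4·(1,-14) = (0.7500,-10.5000)
o1: d²=50 > ρ²=23 → inactive
o2: d²=400 > ρ²=23 → inactive
o3: d²=424 > ρ²=23 → inactive
o4: d²=17 ≤ ρ²=23; F_rep = 33·(-4,1)/17² = (-0.4567,0.1142)
F = F_att + ΣF_rep = (0.2933,-10.3858)
p' = p + 1/4·F = (7.0733,6.4035)

Fx=0.2933 Fy=-10.3858 x'=7.0733 y'=6.4035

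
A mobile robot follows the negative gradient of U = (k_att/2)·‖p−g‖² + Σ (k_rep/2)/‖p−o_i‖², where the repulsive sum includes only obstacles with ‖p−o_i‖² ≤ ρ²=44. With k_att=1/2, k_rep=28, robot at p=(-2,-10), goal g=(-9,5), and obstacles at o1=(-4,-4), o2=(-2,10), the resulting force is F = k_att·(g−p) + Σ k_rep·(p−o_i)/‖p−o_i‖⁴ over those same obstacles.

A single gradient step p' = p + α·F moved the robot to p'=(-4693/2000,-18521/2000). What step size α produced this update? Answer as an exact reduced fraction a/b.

F_att = 1/2·(g−p) = 1/2·(-7,15) = (-3.5000,7.5000)
o1: d²=40 ≤ ρ²=44; F_rep = 28·(2,-6)/40² = (0.0350,-0.1050)
o2: d²=400 > ρ²=44 → inactive
F = F_att + ΣF_rep = (-3.4650,7.3950)
Δp = p'−p = (-0.3465,0.7395); α = Δx/Fx = (-693/2000) / (-693/200) = 1/10
check: Δy/Fy = (1479/2000) / (1479/200) = 1/10 ✓

α = 1/10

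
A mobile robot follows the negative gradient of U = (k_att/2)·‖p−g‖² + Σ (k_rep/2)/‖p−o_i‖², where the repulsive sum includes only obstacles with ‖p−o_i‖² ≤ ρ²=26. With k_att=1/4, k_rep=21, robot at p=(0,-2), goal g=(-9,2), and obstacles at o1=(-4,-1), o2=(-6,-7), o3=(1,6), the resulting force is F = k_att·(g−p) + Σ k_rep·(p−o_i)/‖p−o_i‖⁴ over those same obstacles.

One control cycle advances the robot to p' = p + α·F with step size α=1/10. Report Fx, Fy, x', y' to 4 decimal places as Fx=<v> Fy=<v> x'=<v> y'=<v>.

F_att = 1/4·(g−p) = 1/4·(-9,4) = (-2.2500,1.0000)
o1: d²=17 ≤ ρ²=26; F_rep = 21·(4,-1)/17² = (0.2907,-0.0727)
o2: d²=61 > ρ²=26 → inactive
o3: d²=65 > ρ²=26 → inactive
F = F_att + ΣF_rep = (-1.9593,0.9273)
p' = p + 1/10·F = (-0.1959,-1.9073)

Fx=-1.9593 Fy=0.9273 x'=-0.1959 y'=-1.9073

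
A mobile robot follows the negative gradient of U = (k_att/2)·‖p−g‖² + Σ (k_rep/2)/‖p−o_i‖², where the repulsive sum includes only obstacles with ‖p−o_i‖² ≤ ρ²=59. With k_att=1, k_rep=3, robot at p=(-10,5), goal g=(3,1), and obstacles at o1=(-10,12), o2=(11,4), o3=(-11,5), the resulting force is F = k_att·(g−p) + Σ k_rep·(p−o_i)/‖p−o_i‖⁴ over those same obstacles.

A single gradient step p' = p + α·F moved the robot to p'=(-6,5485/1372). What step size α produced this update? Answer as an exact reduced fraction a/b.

α = 1/4

F_att = 1·(g−p) = 1·(13,-4) = (13.0000,-4.0000)
o1: d²=49 ≤ ρ²=59; F_rep = 3·(0,-7)/49² = (0.0000,-0.0087)
o2: d²=442 > ρ²=59 → inactive
o3: d²=1 ≤ ρ²=59; F_rep = 3·(1,0)/1² = (3.0000,0.0000)
F = F_att + ΣF_rep = (16.0000,-4.0087)
Δp = p'−p = (4.0000,-1.0022); α = Δx/Fx = (4) / (16) = 1/4
check: Δy/Fy = (-1375/1372) / (-1375/343) = 1/4 ✓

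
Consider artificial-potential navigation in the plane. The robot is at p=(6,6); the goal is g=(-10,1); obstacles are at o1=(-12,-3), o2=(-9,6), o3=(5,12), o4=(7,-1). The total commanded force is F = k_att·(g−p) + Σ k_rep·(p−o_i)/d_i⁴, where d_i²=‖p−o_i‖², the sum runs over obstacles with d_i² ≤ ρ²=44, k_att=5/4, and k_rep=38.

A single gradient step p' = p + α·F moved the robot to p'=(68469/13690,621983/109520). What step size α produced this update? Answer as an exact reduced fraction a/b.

α = 1/20

F_att = 5/4·(g−p) = 5/4·(-16,-5) = (-20.0000,-6.2500)
o1: d²=405 > ρ²=44 → inactive
o2: d²=225 > ρ²=44 → inactive
o3: d²=37 ≤ ρ²=44; F_rep = 38·(1,-6)/37² = (0.0278,-0.1665)
o4: d²=50 > ρ²=44 → inactive
F = F_att + ΣF_rep = (-19.9722,-6.4165)
Δp = p'−p = (-0.9986,-0.3208); α = Δx/Fx = (-13671/13690) / (-27342/1369) = 1/20
check: Δy/Fy = (-35137/109520) / (-35137/5476) = 1/20 ✓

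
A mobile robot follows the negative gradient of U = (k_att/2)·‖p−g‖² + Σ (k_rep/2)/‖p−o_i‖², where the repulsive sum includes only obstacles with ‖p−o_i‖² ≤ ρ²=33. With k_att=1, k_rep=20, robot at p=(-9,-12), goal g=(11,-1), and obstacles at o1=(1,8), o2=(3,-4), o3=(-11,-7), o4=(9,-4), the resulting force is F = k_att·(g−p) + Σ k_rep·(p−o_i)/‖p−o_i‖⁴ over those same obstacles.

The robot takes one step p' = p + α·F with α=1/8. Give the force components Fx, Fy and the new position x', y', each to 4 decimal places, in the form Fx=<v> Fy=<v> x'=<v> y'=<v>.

F_att = 1·(g−p) = 1·(20,11) = (20.0000,11.0000)
o1: d²=500 > ρ²=33 → inactive
o2: d²=208 > ρ²=33 → inactive
o3: d²=29 ≤ ρ²=33; F_rep = 20·(2,-5)/29² = (0.0476,-0.1189)
o4: d²=388 > ρ²=33 → inactive
F = F_att + ΣF_rep = (20.0476,10.8811)
p' = p + 1/8·F = (-6.4941,-10.6399)

Fx=20.0476 Fy=10.8811 x'=-6.4941 y'=-10.6399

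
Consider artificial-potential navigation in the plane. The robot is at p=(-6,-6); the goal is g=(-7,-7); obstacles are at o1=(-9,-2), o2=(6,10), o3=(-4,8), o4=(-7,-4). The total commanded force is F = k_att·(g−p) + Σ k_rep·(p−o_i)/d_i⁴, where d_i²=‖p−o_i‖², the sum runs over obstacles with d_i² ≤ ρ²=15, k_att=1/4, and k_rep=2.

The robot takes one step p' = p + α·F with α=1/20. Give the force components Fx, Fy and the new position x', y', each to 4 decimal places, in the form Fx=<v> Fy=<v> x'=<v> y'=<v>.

F_att = 1/4·(g−p) = 1/4·(-1,-1) = (-0.2500,-0.2500)
o1: d²=25 > ρ²=15 → inactive
o2: d²=400 > ρ²=15 → inactive
o3: d²=200 > ρ²=15 → inactive
o4: d²=5 ≤ ρ²=15; F_rep = 2·(1,-2)/5² = (0.0800,-0.1600)
F = F_att + ΣF_rep = (-0.1700,-0.4100)
p' = p + 1/20·F = (-6.0085,-6.0205)

Fx=-0.1700 Fy=-0.4100 x'=-6.0085 y'=-6.0205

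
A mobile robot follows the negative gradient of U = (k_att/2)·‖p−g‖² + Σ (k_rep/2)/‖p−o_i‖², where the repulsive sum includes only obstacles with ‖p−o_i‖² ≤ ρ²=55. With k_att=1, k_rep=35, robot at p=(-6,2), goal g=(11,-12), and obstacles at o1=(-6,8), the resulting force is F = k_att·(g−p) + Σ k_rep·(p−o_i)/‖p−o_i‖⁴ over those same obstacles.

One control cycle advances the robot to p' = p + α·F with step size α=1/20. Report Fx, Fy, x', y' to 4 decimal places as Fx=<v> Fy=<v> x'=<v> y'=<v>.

Fx=17.0000 Fy=-14.1620 x'=-5.1500 y'=1.2919

F_att = 1·(g−p) = 1·(17,-14) = (17.0000,-14.0000)
o1: d²=36 ≤ ρ²=55; F_rep = 35·(0,-6)/36² = (0.0000,-0.1620)
F = F_att + ΣF_rep = (17.0000,-14.1620)
p' = p + 1/20·F = (-5.1500,1.2919)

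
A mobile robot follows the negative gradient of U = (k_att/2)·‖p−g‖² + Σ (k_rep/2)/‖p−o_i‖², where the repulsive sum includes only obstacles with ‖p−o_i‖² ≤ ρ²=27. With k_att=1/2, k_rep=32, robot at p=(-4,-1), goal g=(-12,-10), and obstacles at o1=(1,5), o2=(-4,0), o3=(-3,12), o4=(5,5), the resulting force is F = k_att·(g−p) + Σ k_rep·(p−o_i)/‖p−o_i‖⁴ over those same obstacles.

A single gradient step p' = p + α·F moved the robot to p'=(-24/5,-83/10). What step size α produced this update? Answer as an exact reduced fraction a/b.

α = 1/5

F_att = 1/2·(g−p) = 1/2·(-8,-9) = (-4.0000,-4.5000)
o1: d²=61 > ρ²=27 → inactive
o2: d²=1 ≤ ρ²=27; F_rep = 32·(0,-1)/1² = (0.0000,-32.0000)
o3: d²=170 > ρ²=27 → inactive
o4: d²=117 > ρ²=27 → inactive
F = F_att + ΣF_rep = (-4.0000,-36.5000)
Δp = p'−p = (-0.8000,-7.3000); α = Δx/Fx = (-4/5) / (-4) = 1/5
check: Δy/Fy = (-73/10) / (-73/2) = 1/5 ✓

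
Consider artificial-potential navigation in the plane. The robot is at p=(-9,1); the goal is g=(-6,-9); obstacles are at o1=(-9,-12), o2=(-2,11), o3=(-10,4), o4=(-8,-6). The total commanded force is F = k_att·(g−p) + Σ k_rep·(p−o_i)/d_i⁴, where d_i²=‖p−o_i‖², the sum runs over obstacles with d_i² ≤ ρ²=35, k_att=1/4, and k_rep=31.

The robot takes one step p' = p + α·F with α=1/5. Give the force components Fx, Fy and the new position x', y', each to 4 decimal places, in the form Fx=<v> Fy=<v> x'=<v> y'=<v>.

F_att = 1/4·(g−p) = 1/4·(3,-10) = (0.7500,-2.5000)
o1: d²=169 > ρ²=35 → inactive
o2: d²=149 > ρ²=35 → inactive
o3: d²=10 ≤ ρ²=35; F_rep = 31·(1,-3)/10² = (0.3100,-0.9300)
o4: d²=50 > ρ²=35 → inactive
F = F_att + ΣF_rep = (1.0600,-3.4300)
p' = p + 1/5·F = (-8.7880,0.3140)

Fx=1.0600 Fy=-3.4300 x'=-8.7880 y'=0.3140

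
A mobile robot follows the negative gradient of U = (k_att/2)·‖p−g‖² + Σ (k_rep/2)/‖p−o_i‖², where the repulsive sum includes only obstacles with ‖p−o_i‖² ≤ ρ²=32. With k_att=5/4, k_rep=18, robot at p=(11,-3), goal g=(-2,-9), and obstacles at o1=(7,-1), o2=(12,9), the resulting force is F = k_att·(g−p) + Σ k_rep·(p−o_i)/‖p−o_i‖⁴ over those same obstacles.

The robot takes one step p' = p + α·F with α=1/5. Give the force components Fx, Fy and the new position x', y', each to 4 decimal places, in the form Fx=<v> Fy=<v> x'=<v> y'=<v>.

Fx=-16.0700 Fy=-7.5900 x'=7.7860 y'=-4.5180

F_att = 5/4·(g−p) = 5/4·(-13,-6) = (-16.2500,-7.5000)
o1: d²=20 ≤ ρ²=32; F_rep = 18·(4,-2)/20² = (0.1800,-0.0900)
o2: d²=145 > ρ²=32 → inactive
F = F_att + ΣF_rep = (-16.0700,-7.5900)
p' = p + 1/5·F = (7.7860,-4.5180)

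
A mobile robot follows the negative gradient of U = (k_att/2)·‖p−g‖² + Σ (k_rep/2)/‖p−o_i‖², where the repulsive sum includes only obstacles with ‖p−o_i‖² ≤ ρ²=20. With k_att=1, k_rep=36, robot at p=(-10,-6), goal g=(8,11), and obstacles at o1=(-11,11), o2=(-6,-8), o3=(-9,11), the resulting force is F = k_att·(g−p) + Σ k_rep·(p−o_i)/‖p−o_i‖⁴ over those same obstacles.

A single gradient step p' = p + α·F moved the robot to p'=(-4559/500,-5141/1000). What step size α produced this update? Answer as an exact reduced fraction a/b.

α = 1/20

F_att = 1·(g−p) = 1·(18,17) = (18.0000,17.0000)
o1: d²=290 > ρ²=20 → inactive
o2: d²=20 ≤ ρ²=20; F_rep = 36·(-4,2)/20² = (-0.3600,0.1800)
o3: d²=290 > ρ²=20 → inactive
F = F_att + ΣF_rep = (17.6400,17.1800)
Δp = p'−p = (0.8820,0.8590); α = Δx/Fx = (441/500) / (441/25) = 1/20
check: Δy/Fy = (859/1000) / (859/50) = 1/20 ✓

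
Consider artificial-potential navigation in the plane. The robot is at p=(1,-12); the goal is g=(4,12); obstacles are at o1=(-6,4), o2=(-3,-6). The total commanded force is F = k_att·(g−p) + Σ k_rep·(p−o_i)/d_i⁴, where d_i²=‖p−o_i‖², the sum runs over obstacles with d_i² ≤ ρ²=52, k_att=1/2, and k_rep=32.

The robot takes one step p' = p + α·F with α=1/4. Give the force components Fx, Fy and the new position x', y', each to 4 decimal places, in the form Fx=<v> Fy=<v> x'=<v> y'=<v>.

Fx=1.5473 Fy=11.9290 x'=1.3868 y'=-9.0178

F_att = 1/2·(g−p) = 1/2·(3,24) = (1.5000,12.0000)
o1: d²=305 > ρ²=52 → inactive
o2: d²=52 ≤ ρ²=52; F_rep = 32·(4,-6)/52² = (0.0473,-0.0710)
F = F_att + ΣF_rep = (1.5473,11.9290)
p' = p + 1/4·F = (1.3868,-9.0178)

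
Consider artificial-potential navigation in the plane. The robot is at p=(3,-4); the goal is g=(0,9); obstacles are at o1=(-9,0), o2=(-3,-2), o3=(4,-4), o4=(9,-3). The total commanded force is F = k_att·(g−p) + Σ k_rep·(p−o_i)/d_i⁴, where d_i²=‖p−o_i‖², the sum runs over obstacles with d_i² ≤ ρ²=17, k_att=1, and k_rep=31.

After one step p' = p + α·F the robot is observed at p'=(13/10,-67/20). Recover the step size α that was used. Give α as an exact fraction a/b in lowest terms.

F_att = 1·(g−p) = 1·(-3,13) = (-3.0000,13.0000)
o1: d²=160 > ρ²=17 → inactive
o2: d²=40 > ρ²=17 → inactive
o3: d²=1 ≤ ρ²=17; F_rep = 31·(-1,0)/1² = (-31.0000,0.0000)
o4: d²=37 > ρ²=17 → inactive
F = F_att + ΣF_rep = (-34.0000,13.0000)
Δp = p'−p = (-1.7000,0.6500); α = Δx/Fx = (-17/10) / (-34) = 1/20
check: Δy/Fy = (13/20) / (13) = 1/20 ✓

α = 1/20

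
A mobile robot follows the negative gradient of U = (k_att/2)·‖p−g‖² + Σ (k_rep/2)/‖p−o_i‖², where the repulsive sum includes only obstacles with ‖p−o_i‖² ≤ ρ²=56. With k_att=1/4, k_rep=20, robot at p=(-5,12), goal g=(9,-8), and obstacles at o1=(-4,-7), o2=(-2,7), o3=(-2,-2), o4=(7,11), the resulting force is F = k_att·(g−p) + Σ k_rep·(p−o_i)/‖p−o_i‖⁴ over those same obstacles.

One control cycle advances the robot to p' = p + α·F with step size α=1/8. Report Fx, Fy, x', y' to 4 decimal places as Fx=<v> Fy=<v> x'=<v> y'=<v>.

F_att = 1/4·(g−p) = 1/4·(14,-20) = (3.5000,-5.0000)
o1: d²=362 > ρ²=56 → inactive
o2: d²=34 ≤ ρ²=56; F_rep = 20·(-3,5)/34² = (-0.0519,0.0865)
o3: d²=205 > ρ²=56 → inactive
o4: d²=145 > ρ²=56 → inactive
F = F_att + ΣF_rep = (3.4481,-4.9135)
p' = p + 1/8·F = (-4.5690,11.3858)

Fx=3.4481 Fy=-4.9135 x'=-4.5690 y'=11.3858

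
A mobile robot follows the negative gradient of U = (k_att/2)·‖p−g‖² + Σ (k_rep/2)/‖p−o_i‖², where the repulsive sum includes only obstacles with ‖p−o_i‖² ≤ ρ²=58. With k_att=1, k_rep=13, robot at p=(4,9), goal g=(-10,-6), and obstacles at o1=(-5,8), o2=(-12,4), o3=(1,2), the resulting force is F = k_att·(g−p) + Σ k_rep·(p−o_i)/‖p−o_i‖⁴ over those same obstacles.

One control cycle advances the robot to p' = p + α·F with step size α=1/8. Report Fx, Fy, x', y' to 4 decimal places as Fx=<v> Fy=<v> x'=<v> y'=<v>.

Fx=-13.9884 Fy=-14.9729 x'=2.2514 y'=7.1284

F_att = 1·(g−p) = 1·(-14,-15) = (-14.0000,-15.0000)
o1: d²=82 > ρ²=58 → inactive
o2: d²=281 > ρ²=58 → inactive
o3: d²=58 ≤ ρ²=58; F_rep = 13·(3,7)/58² = (0.0116,0.0271)
F = F_att + ΣF_rep = (-13.9884,-14.9729)
p' = p + 1/8·F = (2.2514,7.1284)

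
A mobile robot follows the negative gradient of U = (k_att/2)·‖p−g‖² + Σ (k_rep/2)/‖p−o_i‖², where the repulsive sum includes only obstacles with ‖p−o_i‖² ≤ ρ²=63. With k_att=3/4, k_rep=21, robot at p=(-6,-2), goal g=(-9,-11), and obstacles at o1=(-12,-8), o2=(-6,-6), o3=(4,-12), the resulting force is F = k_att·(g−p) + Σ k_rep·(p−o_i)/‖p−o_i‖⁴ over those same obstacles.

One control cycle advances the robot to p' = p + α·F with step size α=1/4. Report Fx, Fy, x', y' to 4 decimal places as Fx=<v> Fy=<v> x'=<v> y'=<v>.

F_att = 3/4·(g−p) = 3/4·(-3,-9) = (-2.2500,-6.7500)
o1: d²=72 > ρ²=63 → inactive
o2: d²=16 ≤ ρ²=63; F_rep = 21·(0,4)/16² = (0.0000,0.3281)
o3: d²=200 > ρ²=63 → inactive
F = F_att + ΣF_rep = (-2.2500,-6.4219)
p' = p + 1/4·F = (-6.5625,-3.6055)

Fx=-2.2500 Fy=-6.4219 x'=-6.5625 y'=-3.6055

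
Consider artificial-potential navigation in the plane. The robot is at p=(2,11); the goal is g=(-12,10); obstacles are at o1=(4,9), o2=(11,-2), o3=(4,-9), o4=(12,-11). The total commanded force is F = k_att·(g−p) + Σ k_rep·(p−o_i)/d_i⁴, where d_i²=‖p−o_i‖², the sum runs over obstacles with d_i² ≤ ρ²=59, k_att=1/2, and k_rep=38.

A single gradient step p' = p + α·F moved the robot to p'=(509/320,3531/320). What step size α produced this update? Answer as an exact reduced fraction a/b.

α = 1/20

F_att = 1/2·(g−p) = 1/2·(-14,-1) = (-7.0000,-0.5000)
o1: d²=8 ≤ ρ²=59; F_rep = 38·(-2,2)/8² = (-1.1875,1.1875)
o2: d²=250 > ρ²=59 → inactive
o3: d²=404 > ρ²=59 → inactive
o4: d²=584 > ρ²=59 → inactive
F = F_att + ΣF_rep = (-8.1875,0.6875)
Δp = p'−p = (-0.4094,0.0344); α = Δx/Fx = (-131/320) / (-131/16) = 1/20
check: Δy/Fy = (11/320) / (11/16) = 1/20 ✓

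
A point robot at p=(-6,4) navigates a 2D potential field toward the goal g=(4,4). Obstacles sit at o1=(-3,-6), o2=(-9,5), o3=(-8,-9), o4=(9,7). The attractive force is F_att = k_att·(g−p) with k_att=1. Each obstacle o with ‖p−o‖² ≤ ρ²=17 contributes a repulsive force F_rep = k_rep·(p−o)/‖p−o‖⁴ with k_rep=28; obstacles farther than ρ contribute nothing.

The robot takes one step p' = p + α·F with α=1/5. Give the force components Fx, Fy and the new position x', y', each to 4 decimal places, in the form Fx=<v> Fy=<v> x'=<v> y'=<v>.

Fx=10.8400 Fy=-0.2800 x'=-3.8320 y'=3.9440

F_att = 1·(g−p) = 1·(10,0) = (10.0000,0.0000)
o1: d²=109 > ρ²=17 → inactive
o2: d²=10 ≤ ρ²=17; F_rep = 28·(3,-1)/10² = (0.8400,-0.2800)
o3: d²=173 > ρ²=17 → inactive
o4: d²=234 > ρ²=17 → inactive
F = F_att + ΣF_rep = (10.8400,-0.2800)
p' = p + 1/5·F = (-3.8320,3.9440)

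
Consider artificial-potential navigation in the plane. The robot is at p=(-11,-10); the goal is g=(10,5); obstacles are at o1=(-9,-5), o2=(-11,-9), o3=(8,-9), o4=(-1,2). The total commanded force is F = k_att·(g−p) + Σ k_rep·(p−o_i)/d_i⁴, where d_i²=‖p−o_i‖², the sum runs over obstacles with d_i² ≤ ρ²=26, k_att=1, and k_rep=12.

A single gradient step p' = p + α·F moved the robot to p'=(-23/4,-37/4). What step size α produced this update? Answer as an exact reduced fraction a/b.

F_att = 1·(g−p) = 1·(21,15) = (21.0000,15.0000)
o1: d²=29 > ρ²=26 → inactive
o2: d²=1 ≤ ρ²=26; F_rep = 12·(0,-1)/1² = (0.0000,-12.0000)
o3: d²=362 > ρ²=26 → inactive
o4: d²=244 > ρ²=26 → inactive
F = F_att + ΣF_rep = (21.0000,3.0000)
Δp = p'−p = (5.2500,0.7500); α = Δx/Fx = (21/4) / (21) = 1/4
check: Δy/Fy = (3/4) / (3) = 1/4 ✓

α = 1/4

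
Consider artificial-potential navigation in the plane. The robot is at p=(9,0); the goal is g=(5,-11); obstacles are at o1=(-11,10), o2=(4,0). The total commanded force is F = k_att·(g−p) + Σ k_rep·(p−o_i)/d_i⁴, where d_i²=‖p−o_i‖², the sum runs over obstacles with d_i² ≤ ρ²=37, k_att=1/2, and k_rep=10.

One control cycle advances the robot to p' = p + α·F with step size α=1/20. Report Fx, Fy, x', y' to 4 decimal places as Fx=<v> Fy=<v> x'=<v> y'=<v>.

Fx=-1.9200 Fy=-5.5000 x'=8.9040 y'=-0.2750

F_att = 1/2·(g−p) = 1/2·(-4,-11) = (-2.0000,-5.5000)
o1: d²=500 > ρ²=37 → inactive
o2: d²=25 ≤ ρ²=37; F_rep = 10·(5,0)/25² = (0.0800,0.0000)
F = F_att + ΣF_rep = (-1.9200,-5.5000)
p' = p + 1/20·F = (8.9040,-0.2750)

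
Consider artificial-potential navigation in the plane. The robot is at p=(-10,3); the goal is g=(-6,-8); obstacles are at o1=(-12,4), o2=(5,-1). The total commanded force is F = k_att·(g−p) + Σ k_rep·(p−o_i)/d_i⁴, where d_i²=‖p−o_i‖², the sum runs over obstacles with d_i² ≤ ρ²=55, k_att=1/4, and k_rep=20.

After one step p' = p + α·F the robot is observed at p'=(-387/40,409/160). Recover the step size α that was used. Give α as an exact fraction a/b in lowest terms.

α = 1/8

F_att = 1/4·(g−p) = 1/4·(4,-11) = (1.0000,-2.7500)
o1: d²=5 ≤ ρ²=55; F_rep = 20·(2,-1)/5² = (1.6000,-0.8000)
o2: d²=241 > ρ²=55 → inactive
F = F_att + ΣF_rep = (2.6000,-3.5500)
Δp = p'−p = (0.3250,-0.4437); α = Δx/Fx = (13/40) / (13/5) = 1/8
check: Δy/Fy = (-71/160) / (-71/20) = 1/8 ✓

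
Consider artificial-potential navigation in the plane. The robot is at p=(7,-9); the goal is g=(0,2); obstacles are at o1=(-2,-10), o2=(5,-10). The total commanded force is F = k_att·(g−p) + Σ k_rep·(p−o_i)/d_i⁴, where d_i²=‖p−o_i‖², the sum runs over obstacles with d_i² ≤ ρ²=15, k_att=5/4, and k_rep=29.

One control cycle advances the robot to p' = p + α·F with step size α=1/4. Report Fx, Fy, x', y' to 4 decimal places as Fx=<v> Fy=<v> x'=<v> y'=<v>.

F_att = 5/4·(g−p) = 5/4·(-7,11) = (-8.7500,13.7500)
o1: d²=82 > ρ²=15 → inactive
o2: d²=5 ≤ ρ²=15; F_rep = 29·(2,1)/5² = (2.3200,1.1600)
F = F_att + ΣF_rep = (-6.4300,14.9100)
p' = p + 1/4·F = (5.3925,-5.2725)

Fx=-6.4300 Fy=14.9100 x'=5.3925 y'=-5.2725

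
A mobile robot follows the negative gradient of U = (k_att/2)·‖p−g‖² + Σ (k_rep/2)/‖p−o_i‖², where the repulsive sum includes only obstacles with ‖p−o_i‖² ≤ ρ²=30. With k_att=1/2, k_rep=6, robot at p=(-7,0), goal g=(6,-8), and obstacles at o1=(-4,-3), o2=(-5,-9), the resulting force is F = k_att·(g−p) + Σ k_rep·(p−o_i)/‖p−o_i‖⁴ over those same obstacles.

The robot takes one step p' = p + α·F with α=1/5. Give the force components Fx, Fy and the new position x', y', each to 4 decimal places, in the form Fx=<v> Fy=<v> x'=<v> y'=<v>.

Fx=6.4444 Fy=-3.9444 x'=-5.7111 y'=-0.7889

F_att = 1/2·(g−p) = 1/2·(13,-8) = (6.5000,-4.0000)
o1: d²=18 ≤ ρ²=30; F_rep = 6·(-3,3)/18² = (-0.0556,0.0556)
o2: d²=85 > ρ²=30 → inactive
F = F_att + ΣF_rep = (6.4444,-3.9444)
p' = p + 1/5·F = (-5.7111,-0.7889)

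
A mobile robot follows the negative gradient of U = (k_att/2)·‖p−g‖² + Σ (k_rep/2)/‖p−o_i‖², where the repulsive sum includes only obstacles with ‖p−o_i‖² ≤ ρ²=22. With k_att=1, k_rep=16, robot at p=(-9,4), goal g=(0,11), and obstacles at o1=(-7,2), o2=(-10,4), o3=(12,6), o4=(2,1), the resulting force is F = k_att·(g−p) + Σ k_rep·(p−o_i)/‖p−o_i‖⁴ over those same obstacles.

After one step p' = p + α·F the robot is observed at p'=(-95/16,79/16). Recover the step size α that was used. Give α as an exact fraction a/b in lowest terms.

F_att = 1·(g−p) = 1·(9,7) = (9.0000,7.0000)
o1: d²=8 ≤ ρ²=22; F_rep = 16·(-2,2)/8² = (-0.5000,0.5000)
o2: d²=1 ≤ ρ²=22; F_rep = 16·(1,0)/1² = (16.0000,0.0000)
o3: d²=445 > ρ²=22 → inactive
o4: d²=130 > ρ²=22 → inactive
F = F_att + ΣF_rep = (24.5000,7.5000)
Δp = p'−p = (3.0625,0.9375); α = Δx/Fx = (49/16) / (49/2) = 1/8
check: Δy/Fy = (15/16) / (15/2) = 1/8 ✓

α = 1/8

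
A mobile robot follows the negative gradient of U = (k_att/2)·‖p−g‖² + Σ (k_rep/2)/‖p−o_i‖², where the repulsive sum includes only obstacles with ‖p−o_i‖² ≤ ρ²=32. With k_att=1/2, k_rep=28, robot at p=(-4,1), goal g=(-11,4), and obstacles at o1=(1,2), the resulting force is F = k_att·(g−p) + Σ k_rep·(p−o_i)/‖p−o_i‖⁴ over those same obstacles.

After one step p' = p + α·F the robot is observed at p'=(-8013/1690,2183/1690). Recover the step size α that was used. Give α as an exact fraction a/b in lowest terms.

F_att = 1/2·(g−p) = 1/2·(-7,3) = (-3.5000,1.5000)
o1: d²=26 ≤ ρ²=32; F_rep = 28·(-5,-1)/26² = (-0.2071,-0.0414)
F = F_att + ΣF_rep = (-3.7071,1.4586)
Δp = p'−p = (-0.7414,0.2917); α = Δx/Fx = (-1253/1690) / (-1253/338) = 1/5
check: Δy/Fy = (493/1690) / (493/338) = 1/5 ✓

α = 1/5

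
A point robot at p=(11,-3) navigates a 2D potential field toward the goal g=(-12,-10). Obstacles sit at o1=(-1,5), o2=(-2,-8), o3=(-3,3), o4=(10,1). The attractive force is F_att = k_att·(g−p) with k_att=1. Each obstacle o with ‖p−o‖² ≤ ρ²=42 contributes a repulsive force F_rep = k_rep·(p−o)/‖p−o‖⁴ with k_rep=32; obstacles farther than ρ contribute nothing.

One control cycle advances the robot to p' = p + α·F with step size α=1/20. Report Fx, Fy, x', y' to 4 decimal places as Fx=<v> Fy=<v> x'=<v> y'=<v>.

F_att = 1·(g−p) = 1·(-23,-7) = (-23.0000,-7.0000)
o1: d²=208 > ρ²=42 → inactive
o2: d²=194 > ρ²=42 → inactive
o3: d²=232 > ρ²=42 → inactive
o4: d²=17 ≤ ρ²=42; F_rep = 32·(1,-4)/17² = (0.1107,-0.4429)
F = F_att + ΣF_rep = (-22.8893,-7.4429)
p' = p + 1/20·F = (9.8555,-3.3721)

Fx=-22.8893 Fy=-7.4429 x'=9.8555 y'=-3.3721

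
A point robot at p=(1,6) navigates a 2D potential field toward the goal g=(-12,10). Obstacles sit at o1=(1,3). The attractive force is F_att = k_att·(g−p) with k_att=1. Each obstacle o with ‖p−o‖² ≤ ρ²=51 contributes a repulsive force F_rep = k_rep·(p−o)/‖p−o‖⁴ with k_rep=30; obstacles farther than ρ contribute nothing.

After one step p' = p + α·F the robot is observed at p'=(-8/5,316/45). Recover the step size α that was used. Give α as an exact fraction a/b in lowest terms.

α = 1/5

F_att = 1·(g−p) = 1·(-13,4) = (-13.0000,4.0000)
o1: d²=9 ≤ ρ²=51; F_rep = 30·(0,3)/9² = (0.0000,1.1111)
F = F_att + ΣF_rep = (-13.0000,5.1111)
Δp = p'−p = (-2.6000,1.0222); α = Δx/Fx = (-13/5) / (-13) = 1/5
check: Δy/Fy = (46/45) / (46/9) = 1/5 ✓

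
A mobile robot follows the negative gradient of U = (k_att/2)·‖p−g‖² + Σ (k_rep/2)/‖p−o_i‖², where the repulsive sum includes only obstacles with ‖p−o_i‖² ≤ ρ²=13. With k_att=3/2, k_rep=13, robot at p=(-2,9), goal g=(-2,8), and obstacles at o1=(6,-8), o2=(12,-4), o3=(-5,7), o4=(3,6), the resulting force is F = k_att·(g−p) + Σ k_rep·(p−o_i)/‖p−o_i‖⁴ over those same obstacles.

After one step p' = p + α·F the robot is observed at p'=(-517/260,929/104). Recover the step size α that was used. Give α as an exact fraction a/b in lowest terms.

F_att = 3/2·(g−p) = 3/2·(0,-1) = (0.0000,-1.5000)
o1: d²=353 > ρ²=13 → inactive
o2: d²=365 > ρ²=13 → inactive
o3: d²=13 ≤ ρ²=13; F_rep = 13·(3,2)/13² = (0.2308,0.1538)
o4: d²=34 > ρ²=13 → inactive
F = F_att + ΣF_rep = (0.2308,-1.3462)
Δp = p'−p = (0.0115,-0.0673); α = Δx/Fx = (3/260) / (3/13) = 1/20
check: Δy/Fy = (-7/104) / (-35/26) = 1/20 ✓

α = 1/20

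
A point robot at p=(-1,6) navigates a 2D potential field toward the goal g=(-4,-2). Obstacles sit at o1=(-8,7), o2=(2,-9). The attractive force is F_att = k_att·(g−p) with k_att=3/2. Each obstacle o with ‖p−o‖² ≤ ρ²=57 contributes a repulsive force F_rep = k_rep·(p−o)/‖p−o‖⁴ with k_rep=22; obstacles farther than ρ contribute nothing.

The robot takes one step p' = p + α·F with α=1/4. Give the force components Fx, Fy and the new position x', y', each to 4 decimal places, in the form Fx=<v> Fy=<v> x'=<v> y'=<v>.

F_att = 3/2·(g−p) = 3/2·(-3,-8) = (-4.5000,-12.0000)
o1: d²=50 ≤ ρ²=57; F_rep = 22·(7,-1)/50² = (0.0616,-0.0088)
o2: d²=234 > ρ²=57 → inactive
F = F_att + ΣF_rep = (-4.4384,-12.0088)
p' = p + 1/4·F = (-2.1096,2.9978)

Fx=-4.4384 Fy=-12.0088 x'=-2.1096 y'=2.9978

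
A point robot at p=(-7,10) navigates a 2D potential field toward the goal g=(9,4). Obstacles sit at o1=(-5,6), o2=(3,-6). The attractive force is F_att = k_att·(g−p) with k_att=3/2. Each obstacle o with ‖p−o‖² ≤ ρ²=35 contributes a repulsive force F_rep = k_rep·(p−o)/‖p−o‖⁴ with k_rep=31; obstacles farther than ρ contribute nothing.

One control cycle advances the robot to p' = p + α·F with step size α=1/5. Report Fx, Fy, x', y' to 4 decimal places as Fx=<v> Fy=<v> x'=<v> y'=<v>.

Fx=23.8450 Fy=-8.6900 x'=-2.2310 y'=8.2620

F_att = 3/2·(g−p) = 3/2·(16,-6) = (24.0000,-9.0000)
o1: d²=20 ≤ ρ²=35; F_rep = 31·(-2,4)/20² = (-0.1550,0.3100)
o2: d²=356 > ρ²=35 → inactive
F = F_att + ΣF_rep = (23.8450,-8.6900)
p' = p + 1/5·F = (-2.2310,8.2620)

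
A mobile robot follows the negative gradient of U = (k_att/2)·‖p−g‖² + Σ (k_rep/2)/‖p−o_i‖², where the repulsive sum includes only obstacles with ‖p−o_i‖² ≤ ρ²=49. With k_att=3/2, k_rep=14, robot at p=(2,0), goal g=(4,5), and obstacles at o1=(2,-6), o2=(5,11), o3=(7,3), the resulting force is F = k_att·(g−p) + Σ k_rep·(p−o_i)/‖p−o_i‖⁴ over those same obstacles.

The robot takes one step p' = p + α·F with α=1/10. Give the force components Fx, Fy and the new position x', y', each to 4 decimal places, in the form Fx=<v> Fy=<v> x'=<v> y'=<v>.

F_att = 3/2·(g−p) = 3/2·(2,5) = (3.0000,7.5000)
o1: d²=36 ≤ ρ²=49; F_rep = 14·(0,6)/36² = (0.0000,0.0648)
o2: d²=130 > ρ²=49 → inactive
o3: d²=34 ≤ ρ²=49; F_rep = 14·(-5,-3)/34² = (-0.0606,-0.0363)
F = F_att + ΣF_rep = (2.9394,7.5285)
p' = p + 1/10·F = (2.2939,0.7528)

Fx=2.9394 Fy=7.5285 x'=2.2939 y'=0.7528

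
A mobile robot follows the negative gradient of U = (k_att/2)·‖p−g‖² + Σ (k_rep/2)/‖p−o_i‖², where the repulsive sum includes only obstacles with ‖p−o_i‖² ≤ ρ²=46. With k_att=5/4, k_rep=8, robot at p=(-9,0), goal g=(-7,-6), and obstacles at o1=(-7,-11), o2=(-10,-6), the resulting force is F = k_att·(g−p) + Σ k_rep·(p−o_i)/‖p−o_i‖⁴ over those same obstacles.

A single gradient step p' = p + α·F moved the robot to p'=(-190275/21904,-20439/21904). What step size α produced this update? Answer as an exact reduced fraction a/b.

F_att = 5/4·(g−p) = 5/4·(2,-6) = (2.5000,-7.5000)
o1: d²=125 > ρ²=46 → inactive
o2: d²=37 ≤ ρ²=46; F_rep = 8·(1,6)/37² = (0.0058,0.0351)
F = F_att + ΣF_rep = (2.5058,-7.4649)
Δp = p'−p = (0.3132,-0.9331); α = Δx/Fx = (6861/21904) / (6861/2738) = 1/8
check: Δy/Fy = (-20439/21904) / (-20439/2738) = 1/8 ✓

α = 1/8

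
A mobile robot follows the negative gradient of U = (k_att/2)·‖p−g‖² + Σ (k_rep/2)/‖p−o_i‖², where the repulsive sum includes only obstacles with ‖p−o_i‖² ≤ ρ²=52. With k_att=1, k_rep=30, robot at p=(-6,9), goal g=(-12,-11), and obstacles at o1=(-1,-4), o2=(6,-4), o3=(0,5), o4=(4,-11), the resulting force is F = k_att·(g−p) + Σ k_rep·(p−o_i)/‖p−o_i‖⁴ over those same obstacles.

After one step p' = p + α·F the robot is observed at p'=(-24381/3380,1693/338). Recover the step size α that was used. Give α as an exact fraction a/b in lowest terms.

α = 1/5

F_att = 1·(g−p) = 1·(-6,-20) = (-6.0000,-20.0000)
o1: d²=194 > ρ²=52 → inactive
o2: d²=313 > ρ²=52 → inactive
o3: d²=52 ≤ ρ²=52; F_rep = 30·(-6,4)/52² = (-0.0666,0.0444)
o4: d²=500 > ρ²=52 → inactive
F = F_att + ΣF_rep = (-6.0666,-19.9556)
Δp = p'−p = (-1.2133,-3.9911); α = Δx/Fx = (-4101/3380) / (-4101/676) = 1/5
check: Δy/Fy = (-1349/338) / (-6745/338) = 1/5 ✓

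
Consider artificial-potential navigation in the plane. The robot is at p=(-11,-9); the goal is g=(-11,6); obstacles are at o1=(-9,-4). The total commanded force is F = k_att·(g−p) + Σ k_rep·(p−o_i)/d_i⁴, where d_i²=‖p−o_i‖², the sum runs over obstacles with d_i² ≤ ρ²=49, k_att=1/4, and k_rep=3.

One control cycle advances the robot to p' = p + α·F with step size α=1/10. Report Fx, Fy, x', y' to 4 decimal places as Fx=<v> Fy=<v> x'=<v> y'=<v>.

F_att = 1/4·(g−p) = 1/4·(0,15) = (0.0000,3.7500)
o1: d²=29 ≤ ρ²=49; F_rep = 3·(-2,-5)/29² = (-0.0071,-0.0178)
F = F_att + ΣF_rep = (-0.0071,3.7322)
p' = p + 1/10·F = (-11.0007,-8.6268)

Fx=-0.0071 Fy=3.7322 x'=-11.0007 y'=-8.6268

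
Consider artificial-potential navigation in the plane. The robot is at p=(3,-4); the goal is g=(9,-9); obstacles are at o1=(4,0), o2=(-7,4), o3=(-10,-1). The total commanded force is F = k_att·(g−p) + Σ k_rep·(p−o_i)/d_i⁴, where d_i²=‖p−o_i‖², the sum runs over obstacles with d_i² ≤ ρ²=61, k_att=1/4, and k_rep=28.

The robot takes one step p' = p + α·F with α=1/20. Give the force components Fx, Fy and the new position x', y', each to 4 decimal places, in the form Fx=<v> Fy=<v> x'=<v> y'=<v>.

Fx=1.4031 Fy=-1.6375 x'=3.0702 y'=-4.0819

F_att = 1/4·(g−p) = 1/4·(6,-5) = (1.5000,-1.2500)
o1: d²=17 ≤ ρ²=61; F_rep = 28·(-1,-4)/17² = (-0.0969,-0.3875)
o2: d²=164 > ρ²=61 → inactive
o3: d²=178 > ρ²=61 → inactive
F = F_att + ΣF_rep = (1.4031,-1.6375)
p' = p + 1/20·F = (3.0702,-4.0819)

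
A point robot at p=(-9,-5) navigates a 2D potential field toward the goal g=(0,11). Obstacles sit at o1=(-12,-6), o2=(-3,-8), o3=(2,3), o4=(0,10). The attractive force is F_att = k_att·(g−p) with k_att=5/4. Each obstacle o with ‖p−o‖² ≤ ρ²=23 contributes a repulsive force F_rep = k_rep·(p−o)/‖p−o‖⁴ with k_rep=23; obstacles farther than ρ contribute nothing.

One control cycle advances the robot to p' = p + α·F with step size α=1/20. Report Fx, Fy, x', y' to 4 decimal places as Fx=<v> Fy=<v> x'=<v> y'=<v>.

Fx=11.9400 Fy=20.2300 x'=-8.4030 y'=-3.9885

F_att = 5/4·(g−p) = 5/4·(9,16) = (11.2500,20.0000)
o1: d²=10 ≤ ρ²=23; F_rep = 23·(3,1)/10² = (0.6900,0.2300)
o2: d²=45 > ρ²=23 → inactive
o3: d²=185 > ρ²=23 → inactive
o4: d²=306 > ρ²=23 → inactive
F = F_att + ΣF_rep = (11.9400,20.2300)
p' = p + 1/20·F = (-8.4030,-3.9885)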